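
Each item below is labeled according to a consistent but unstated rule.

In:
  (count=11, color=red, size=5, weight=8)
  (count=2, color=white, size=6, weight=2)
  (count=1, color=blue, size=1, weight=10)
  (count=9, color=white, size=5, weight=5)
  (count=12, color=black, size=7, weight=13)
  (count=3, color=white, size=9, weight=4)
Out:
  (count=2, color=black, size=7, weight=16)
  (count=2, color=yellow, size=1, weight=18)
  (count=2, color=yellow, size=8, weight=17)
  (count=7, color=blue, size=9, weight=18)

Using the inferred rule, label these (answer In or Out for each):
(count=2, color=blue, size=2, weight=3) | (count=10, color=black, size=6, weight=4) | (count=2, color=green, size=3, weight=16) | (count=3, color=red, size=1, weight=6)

The pattern is that an item is 'In' exactly when: weight ≤ 13.
(count=2, color=blue, size=2, weight=3): weight = 3, qualifies → In.
(count=10, color=black, size=6, weight=4): weight = 4, qualifies → In.
(count=2, color=green, size=3, weight=16): weight = 16, does not satisfy this → Out.
(count=3, color=red, size=1, weight=6): weight = 6, qualifies → In.

In, In, Out, In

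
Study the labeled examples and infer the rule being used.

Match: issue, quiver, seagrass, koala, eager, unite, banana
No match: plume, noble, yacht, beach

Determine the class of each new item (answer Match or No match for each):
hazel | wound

The simplest hypothesis consistent with all the labels is: has ≥ 3 vowels.
hazel → 2 vowels → No match. wound → 2 vowels → No match.

No match, No match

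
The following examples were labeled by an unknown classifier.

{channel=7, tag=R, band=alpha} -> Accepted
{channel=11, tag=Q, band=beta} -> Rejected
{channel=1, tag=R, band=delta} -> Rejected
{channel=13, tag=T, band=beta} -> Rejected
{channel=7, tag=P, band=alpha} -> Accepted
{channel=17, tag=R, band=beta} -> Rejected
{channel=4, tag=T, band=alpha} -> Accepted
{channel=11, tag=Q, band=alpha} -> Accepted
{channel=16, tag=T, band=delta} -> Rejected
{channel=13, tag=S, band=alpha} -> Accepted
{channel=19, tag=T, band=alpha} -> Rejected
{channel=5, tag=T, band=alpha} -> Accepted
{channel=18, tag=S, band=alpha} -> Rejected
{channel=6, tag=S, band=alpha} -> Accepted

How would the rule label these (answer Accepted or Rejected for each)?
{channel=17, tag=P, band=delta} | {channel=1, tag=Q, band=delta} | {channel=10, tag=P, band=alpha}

One predicate separates the groups cleanly: band is alpha AND channel ≤ 13.
{channel=17, tag=P, band=delta}: Rejected (band is delta, channel = 17).
{channel=1, tag=Q, band=delta}: Rejected (band is delta, channel = 1).
{channel=10, tag=P, band=alpha}: Accepted (band is alpha, channel = 10).

Rejected, Rejected, Accepted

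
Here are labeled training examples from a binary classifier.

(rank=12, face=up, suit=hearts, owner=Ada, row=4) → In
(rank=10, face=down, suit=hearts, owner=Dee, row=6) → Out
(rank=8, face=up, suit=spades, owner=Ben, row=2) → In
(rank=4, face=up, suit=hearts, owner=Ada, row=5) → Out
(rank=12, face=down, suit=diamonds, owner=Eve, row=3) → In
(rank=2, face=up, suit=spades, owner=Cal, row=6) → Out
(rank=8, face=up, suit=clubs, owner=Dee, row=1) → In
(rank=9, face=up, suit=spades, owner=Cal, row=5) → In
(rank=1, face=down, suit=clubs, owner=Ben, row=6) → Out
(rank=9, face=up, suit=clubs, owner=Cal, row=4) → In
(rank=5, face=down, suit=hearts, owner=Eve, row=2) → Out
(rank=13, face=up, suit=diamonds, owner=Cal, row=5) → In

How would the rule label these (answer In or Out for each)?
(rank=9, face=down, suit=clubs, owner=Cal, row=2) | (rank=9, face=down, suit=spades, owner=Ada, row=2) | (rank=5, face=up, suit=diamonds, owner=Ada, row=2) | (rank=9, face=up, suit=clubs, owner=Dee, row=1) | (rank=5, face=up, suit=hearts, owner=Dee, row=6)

In, In, Out, In, Out

A rule that fits every label: rank ≥ 8 AND row ≤ 5 — true of each 'In' example, false of each 'Out' one.
(rank=9, face=down, suit=clubs, owner=Cal, row=2): rank = 9, row = 2, passes → In.
(rank=9, face=down, suit=spades, owner=Ada, row=2): rank = 9, row = 2, passes → In.
(rank=5, face=up, suit=diamonds, owner=Ada, row=2): rank = 5, row = 2, does not fit → Out.
(rank=9, face=up, suit=clubs, owner=Dee, row=1): rank = 9, row = 1, passes → In.
(rank=5, face=up, suit=hearts, owner=Dee, row=6): rank = 5, row = 6, does not fit → Out.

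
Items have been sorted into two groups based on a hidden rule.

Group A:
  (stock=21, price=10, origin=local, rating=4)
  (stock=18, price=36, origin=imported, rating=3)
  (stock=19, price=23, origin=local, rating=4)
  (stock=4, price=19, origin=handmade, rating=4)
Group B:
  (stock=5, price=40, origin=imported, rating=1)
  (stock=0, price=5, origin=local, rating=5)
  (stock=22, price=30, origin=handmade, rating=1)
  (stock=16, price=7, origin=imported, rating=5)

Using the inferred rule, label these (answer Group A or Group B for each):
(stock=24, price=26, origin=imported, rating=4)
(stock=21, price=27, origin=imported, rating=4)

The rule appears to be: price ≥ 10 AND rating ≥ 3.
(stock=24, price=26, origin=imported, rating=4): price = 26, rating = 4, matches → Group A. (stock=21, price=27, origin=imported, rating=4): price = 27, rating = 4, matches → Group A.

Group A, Group A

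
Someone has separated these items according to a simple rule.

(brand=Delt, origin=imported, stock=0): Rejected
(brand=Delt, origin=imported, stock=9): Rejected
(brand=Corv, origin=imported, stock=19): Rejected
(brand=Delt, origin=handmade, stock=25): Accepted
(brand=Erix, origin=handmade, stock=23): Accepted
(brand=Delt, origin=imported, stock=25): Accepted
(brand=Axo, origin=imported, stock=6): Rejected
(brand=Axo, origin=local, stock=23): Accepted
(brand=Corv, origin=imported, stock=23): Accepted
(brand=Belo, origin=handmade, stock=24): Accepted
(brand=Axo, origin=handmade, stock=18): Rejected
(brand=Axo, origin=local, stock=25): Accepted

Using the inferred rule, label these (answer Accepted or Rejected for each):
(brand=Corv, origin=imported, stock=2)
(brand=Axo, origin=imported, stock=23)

Rejected, Accepted

The distinguishing property — stock ≥ 23 — holds for all the 'Accepted' cases and none of the 'Rejected' cases.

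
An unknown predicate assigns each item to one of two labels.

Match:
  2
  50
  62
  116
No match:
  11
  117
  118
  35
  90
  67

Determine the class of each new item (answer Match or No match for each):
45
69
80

Every 'Match' example satisfies: ≡ 2 (mod 6). None of the 'No match' examples do.
45: No match (45 mod 6 = 3).
69: No match (69 mod 6 = 3).
80: Match (80 mod 6 = 2).

No match, No match, Match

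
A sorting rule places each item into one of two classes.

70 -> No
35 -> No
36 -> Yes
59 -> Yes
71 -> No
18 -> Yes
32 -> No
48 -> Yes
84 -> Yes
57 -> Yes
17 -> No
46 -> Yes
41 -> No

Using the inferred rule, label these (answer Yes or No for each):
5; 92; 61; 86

One predicate separates the groups cleanly: digit sum ≥ 9.
5: digit sum 5, does not satisfy this → No.
92: digit sum 9+2 = 11, matches → Yes.
61: digit sum 6+1 = 7, does not satisfy this → No.
86: digit sum 8+6 = 14, matches → Yes.

No, Yes, No, Yes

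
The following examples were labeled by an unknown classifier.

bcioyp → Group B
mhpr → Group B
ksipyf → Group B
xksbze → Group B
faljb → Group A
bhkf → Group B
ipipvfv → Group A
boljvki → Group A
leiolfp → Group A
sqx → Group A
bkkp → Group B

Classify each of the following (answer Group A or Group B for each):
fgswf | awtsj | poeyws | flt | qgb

Group A, Group A, Group B, Group A, Group A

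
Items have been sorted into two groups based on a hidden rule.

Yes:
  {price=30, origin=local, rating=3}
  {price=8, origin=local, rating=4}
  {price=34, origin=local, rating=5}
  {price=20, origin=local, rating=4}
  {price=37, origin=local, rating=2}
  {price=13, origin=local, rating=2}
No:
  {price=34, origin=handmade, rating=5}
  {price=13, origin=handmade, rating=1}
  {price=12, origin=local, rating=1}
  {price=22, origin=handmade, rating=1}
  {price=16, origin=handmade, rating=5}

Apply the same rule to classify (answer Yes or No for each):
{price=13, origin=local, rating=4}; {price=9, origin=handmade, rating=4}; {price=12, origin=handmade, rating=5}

Yes, No, No

Every 'Yes' example satisfies: origin is local AND rating ≥ 2. None of the 'No' examples do.
{price=13, origin=local, rating=4} → origin is local, rating = 4 → Yes. {price=9, origin=handmade, rating=4} → origin is handmade, rating = 4 → No. {price=12, origin=handmade, rating=5} → origin is handmade, rating = 5 → No.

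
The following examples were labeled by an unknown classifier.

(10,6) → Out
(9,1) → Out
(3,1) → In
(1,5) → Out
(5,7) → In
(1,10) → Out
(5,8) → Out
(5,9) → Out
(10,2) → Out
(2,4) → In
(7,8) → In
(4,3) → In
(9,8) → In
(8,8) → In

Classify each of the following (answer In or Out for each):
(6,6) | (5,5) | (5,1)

In, In, Out

The classifier is using: |first − second| ≤ 2.
(6,6): |6−6| = 0 — has this property, so In.
(5,5): |5−5| = 0 — has this property, so In.
(5,1): |5−1| = 4 — does not satisfy this, so Out.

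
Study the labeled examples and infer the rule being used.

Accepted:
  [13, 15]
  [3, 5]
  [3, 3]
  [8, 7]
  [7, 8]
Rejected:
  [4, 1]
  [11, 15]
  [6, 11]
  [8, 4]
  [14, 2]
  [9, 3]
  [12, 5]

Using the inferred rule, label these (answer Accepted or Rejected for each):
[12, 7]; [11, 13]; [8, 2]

Rejected, Accepted, Rejected

The common property of the 'Accepted' items is: |first − second| ≤ 2. No 'Rejected' item has it.
[12, 7] — |12−7| = 5, hence Rejected. [11, 13] — |11−13| = 2, hence Accepted. [8, 2] — |8−2| = 6, hence Rejected.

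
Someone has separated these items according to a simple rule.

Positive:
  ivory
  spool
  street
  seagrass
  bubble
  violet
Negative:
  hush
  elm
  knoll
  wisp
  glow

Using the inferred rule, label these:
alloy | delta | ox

Positive, Positive, Negative

The distinguishing property — has ≥ 2 vowels — holds for all the 'Positive' cases and none of the 'Negative' cases.
alloy: 2 vowels — matches, so Positive. delta: 2 vowels — matches, so Positive. ox: 1 vowel — doesn't qualify, so Negative.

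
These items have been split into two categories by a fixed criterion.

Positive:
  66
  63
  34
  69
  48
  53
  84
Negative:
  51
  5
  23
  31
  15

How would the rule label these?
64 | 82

Positive, Positive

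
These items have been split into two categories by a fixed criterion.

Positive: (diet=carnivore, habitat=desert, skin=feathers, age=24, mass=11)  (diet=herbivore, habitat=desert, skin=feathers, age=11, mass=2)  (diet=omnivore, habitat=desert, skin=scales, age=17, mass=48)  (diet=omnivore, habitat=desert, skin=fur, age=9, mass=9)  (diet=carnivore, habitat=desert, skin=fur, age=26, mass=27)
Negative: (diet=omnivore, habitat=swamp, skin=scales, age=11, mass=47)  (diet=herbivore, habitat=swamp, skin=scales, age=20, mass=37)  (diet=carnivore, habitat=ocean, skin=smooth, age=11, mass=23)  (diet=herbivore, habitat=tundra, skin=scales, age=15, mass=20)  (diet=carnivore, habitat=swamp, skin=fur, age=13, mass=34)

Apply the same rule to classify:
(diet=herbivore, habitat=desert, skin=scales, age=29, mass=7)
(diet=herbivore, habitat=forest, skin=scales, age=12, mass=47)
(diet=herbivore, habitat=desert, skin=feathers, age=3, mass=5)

Positive, Negative, Positive

Rule: habitat is desert. This holds for each 'Positive' example and fails for each 'Negative' one.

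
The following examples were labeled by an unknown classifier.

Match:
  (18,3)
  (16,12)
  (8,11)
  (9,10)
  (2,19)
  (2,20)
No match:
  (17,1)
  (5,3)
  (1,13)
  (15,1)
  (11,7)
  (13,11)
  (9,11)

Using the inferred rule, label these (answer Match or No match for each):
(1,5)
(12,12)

No match, Match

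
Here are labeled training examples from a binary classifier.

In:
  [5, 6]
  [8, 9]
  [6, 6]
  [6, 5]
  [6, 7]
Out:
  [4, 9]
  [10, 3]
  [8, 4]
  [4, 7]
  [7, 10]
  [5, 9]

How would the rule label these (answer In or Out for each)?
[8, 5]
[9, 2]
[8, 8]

Out, Out, In

The rule appears to be: |first − second| ≤ 1.
[8, 5] → |8−5| = 3 → Out.
[9, 2] → |9−2| = 7 → Out.
[8, 8] → |8−8| = 0 → In.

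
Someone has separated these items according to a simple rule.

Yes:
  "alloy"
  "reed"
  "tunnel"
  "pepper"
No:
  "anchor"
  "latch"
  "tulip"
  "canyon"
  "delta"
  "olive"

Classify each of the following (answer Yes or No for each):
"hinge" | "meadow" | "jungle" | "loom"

The common property of the 'Yes' items is: has a double letter. No 'No' item has it.
"hinge" → no doubled letter → No. "meadow" → no doubled letter → No. "jungle" → no doubled letter → No. "loom" → 'oo' doubled → Yes.

No, No, No, Yes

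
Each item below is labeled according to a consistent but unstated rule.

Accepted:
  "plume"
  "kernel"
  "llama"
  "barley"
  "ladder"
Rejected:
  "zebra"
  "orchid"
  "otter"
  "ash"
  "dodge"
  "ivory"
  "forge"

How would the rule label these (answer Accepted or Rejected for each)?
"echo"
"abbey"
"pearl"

Rejected, Rejected, Accepted

The distinguishing property — contains 'l' — holds for all the 'Accepted' cases and none of the 'Rejected' cases.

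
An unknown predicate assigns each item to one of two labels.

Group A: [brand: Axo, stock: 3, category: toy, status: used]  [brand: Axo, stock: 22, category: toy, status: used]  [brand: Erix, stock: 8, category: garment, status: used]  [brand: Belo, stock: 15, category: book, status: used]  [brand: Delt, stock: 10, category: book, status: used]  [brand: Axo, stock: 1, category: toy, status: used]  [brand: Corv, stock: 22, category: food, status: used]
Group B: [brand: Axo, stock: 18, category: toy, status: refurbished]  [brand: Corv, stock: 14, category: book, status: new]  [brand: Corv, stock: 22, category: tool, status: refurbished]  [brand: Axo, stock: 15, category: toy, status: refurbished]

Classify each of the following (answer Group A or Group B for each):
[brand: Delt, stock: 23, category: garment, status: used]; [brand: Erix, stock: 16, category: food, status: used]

Group A, Group A

The pattern is that an item is 'Group A' exactly when: status is used.
Group A: [brand: Delt, stock: 23, category: garment, status: used], since status is used.
Group A: [brand: Erix, stock: 16, category: food, status: used], since status is used.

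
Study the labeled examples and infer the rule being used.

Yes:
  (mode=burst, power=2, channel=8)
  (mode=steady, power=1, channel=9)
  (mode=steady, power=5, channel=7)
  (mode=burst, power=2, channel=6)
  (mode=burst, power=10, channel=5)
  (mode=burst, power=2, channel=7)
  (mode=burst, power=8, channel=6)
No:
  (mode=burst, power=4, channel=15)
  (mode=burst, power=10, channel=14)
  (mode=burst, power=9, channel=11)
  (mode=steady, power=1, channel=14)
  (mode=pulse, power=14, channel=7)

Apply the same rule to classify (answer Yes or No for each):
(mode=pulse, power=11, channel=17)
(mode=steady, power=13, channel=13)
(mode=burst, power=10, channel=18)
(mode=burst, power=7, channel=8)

The distinguishing property — power ≤ 10 AND channel ≤ 9 — holds for all the 'Yes' cases and none of the 'No' cases.
(mode=pulse, power=11, channel=17): No (power = 11, channel = 17).
(mode=steady, power=13, channel=13): No (power = 13, channel = 13).
(mode=burst, power=10, channel=18): No (power = 10, channel = 18).
(mode=burst, power=7, channel=8): Yes (power = 7, channel = 8).

No, No, No, Yes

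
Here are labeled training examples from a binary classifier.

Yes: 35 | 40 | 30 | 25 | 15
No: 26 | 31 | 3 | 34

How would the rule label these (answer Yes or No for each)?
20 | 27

Yes, No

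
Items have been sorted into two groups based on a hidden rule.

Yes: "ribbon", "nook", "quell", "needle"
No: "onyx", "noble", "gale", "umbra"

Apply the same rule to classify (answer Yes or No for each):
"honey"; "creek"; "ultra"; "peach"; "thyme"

No, Yes, No, No, No

'Yes' ⟺ has a double letter.
"honey": no doubled letter — does not fit, so No.
"creek": 'ee' doubled — qualifies, so Yes.
"ultra": no doubled letter — does not fit, so No.
"peach": no doubled letter — does not fit, so No.
"thyme": no doubled letter — does not fit, so No.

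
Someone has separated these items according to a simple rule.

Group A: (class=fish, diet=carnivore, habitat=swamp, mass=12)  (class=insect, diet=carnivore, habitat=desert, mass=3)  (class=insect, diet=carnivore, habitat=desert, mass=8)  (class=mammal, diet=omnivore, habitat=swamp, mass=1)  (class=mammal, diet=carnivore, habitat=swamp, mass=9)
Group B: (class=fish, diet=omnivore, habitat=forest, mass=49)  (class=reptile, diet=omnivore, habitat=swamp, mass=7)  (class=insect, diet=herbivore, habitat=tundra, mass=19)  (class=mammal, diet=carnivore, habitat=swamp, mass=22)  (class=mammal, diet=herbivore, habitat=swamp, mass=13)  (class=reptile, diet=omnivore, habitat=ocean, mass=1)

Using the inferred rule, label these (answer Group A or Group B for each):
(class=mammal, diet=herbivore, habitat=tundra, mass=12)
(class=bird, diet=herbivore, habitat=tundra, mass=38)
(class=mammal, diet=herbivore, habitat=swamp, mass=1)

Group A, Group B, Group A

The rule appears to be: class is not reptile AND mass ≤ 12.
(class=mammal, diet=herbivore, habitat=tundra, mass=12) — class is mammal, mass = 12, hence Group A.
(class=bird, diet=herbivore, habitat=tundra, mass=38) — class is bird, mass = 38, hence Group B.
(class=mammal, diet=herbivore, habitat=swamp, mass=1) — class is mammal, mass = 1, hence Group A.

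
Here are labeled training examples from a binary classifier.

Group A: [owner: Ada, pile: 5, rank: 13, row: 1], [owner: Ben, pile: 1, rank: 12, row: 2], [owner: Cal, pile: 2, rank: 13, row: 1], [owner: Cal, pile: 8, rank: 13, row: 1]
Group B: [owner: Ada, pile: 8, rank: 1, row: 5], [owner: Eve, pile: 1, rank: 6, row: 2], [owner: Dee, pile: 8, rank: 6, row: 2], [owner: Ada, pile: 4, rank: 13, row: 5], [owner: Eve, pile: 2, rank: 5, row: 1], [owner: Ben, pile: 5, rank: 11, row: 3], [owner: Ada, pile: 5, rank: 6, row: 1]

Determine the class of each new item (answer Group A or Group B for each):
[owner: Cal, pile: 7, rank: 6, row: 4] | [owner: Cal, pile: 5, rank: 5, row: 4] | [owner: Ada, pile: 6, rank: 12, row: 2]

The simplest hypothesis consistent with all the labels is: row ≤ 2 AND rank ≥ 11.

Group B, Group B, Group A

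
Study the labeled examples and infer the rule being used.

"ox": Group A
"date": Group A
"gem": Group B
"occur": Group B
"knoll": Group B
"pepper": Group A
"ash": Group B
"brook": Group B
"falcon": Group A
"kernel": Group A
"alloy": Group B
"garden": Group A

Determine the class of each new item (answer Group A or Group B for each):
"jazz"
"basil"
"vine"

Group A, Group B, Group A

The distinguishing property — even length — holds for all the 'Group A' cases and none of the 'Group B' cases.
"jazz" — length 4, hence Group A.
"basil" — length 5, hence Group B.
"vine" — length 4, hence Group A.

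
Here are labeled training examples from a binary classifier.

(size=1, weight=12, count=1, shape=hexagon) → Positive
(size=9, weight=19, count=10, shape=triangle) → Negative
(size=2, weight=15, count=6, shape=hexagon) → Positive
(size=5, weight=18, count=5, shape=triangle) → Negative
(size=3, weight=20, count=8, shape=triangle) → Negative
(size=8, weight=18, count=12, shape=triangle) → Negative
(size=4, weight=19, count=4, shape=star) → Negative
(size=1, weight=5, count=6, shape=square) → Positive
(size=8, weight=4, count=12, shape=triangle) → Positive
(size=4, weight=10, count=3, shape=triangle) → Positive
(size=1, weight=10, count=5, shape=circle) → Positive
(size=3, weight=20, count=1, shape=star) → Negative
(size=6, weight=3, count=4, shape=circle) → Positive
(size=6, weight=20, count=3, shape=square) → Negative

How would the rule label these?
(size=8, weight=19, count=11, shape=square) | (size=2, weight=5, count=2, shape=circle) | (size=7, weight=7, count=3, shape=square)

One predicate separates the groups cleanly: weight ≤ 15.
(size=8, weight=19, count=11, shape=square) → weight = 19 → Negative. (size=2, weight=5, count=2, shape=circle) → weight = 5 → Positive. (size=7, weight=7, count=3, shape=square) → weight = 7 → Positive.

Negative, Positive, Positive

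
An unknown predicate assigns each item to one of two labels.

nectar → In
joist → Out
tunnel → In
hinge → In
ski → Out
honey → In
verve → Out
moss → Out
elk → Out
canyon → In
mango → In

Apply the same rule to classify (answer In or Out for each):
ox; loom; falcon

Out, Out, In

Looking at the examples, the only property every 'In' case has and every 'Out' case lacks is: contains 'n'.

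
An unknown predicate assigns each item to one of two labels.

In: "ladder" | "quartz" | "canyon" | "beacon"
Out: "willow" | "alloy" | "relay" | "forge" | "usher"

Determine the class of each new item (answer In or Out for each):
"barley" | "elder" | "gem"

The simplest hypothesis consistent with all the labels is: even length AND contains 'a'.
"barley" → length 6, has 'a' → In. "elder" → length 5, no 'a' → Out. "gem" → length 3, no 'a' → Out.

In, Out, Out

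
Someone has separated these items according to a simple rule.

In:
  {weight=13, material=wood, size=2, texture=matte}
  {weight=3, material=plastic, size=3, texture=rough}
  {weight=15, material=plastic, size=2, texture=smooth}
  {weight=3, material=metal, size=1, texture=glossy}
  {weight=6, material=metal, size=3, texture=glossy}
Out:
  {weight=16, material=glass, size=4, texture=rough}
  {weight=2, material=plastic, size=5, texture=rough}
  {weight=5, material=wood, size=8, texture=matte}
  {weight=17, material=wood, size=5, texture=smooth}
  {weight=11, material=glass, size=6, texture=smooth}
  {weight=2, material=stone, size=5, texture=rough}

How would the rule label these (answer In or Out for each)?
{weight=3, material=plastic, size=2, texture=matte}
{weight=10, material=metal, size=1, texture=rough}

In, In

A rule that fits every label: size ≤ 3 — true of each 'In' example, false of each 'Out' one.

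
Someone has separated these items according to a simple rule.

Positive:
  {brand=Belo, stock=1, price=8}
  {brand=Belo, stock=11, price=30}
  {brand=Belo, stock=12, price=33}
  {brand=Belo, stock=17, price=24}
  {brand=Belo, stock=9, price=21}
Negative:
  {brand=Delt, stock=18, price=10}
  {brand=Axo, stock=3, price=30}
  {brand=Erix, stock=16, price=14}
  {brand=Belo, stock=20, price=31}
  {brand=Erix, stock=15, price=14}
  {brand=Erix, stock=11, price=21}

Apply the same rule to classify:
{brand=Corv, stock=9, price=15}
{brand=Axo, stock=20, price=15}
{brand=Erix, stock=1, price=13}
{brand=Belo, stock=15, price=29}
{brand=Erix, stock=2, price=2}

The distinguishing property — brand is Belo AND stock ≤ 17 — holds for all the 'Positive' cases and none of the 'Negative' cases.
{brand=Corv, stock=9, price=15}: brand is Corv, stock = 9 — does not pass, so Negative. {brand=Axo, stock=20, price=15}: brand is Axo, stock = 20 — does not pass, so Negative. {brand=Erix, stock=1, price=13}: brand is Erix, stock = 1 — does not pass, so Negative. {brand=Belo, stock=15, price=29}: brand is Belo, stock = 15 — meets the rule, so Positive. {brand=Erix, stock=2, price=2}: brand is Erix, stock = 2 — does not pass, so Negative.

Negative, Negative, Negative, Positive, Negative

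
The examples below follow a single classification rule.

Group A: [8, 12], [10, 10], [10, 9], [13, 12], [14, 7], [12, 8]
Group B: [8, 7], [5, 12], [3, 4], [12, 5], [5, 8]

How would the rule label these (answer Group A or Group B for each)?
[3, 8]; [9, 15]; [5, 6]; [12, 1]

The rule appears to be: sum ≥ 19.

Group B, Group A, Group B, Group B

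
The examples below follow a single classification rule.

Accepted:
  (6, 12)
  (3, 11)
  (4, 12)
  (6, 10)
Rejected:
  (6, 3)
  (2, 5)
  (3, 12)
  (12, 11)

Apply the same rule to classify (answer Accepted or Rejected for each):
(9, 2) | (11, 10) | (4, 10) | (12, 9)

Rejected, Rejected, Accepted, Rejected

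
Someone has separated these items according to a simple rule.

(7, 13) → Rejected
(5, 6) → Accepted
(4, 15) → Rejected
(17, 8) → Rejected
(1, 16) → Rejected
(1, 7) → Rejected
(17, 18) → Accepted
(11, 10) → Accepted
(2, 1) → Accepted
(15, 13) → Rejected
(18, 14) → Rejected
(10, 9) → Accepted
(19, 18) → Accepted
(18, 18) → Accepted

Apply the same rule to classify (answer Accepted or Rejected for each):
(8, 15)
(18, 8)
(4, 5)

'Accepted' ⟺ |first − second| ≤ 1.
(8, 15): |8−15| = 7, doesn't qualify → Rejected.
(18, 8): |18−8| = 10, doesn't qualify → Rejected.
(4, 5): |4−5| = 1, meets the rule → Accepted.

Rejected, Rejected, Accepted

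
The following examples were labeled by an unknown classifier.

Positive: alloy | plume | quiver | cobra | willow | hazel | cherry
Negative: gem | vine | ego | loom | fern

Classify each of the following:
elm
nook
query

The common property of the 'Positive' items is: length ≥ 5. No 'Negative' item has it.

Negative, Negative, Positive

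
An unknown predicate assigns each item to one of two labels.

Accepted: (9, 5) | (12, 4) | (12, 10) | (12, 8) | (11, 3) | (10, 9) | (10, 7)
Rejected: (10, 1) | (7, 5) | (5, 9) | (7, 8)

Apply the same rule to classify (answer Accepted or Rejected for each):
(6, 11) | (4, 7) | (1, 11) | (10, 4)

One predicate separates the groups cleanly: first > second AND sum ≥ 14.
(6, 11) — 6 < 11, 6+11 = 17, hence Rejected. (4, 7) — 4 < 7, 4+7 = 11, hence Rejected. (1, 11) — 1 < 11, 1+11 = 12, hence Rejected. (10, 4) — 10 > 4, 10+4 = 14, hence Accepted.

Rejected, Rejected, Rejected, Accepted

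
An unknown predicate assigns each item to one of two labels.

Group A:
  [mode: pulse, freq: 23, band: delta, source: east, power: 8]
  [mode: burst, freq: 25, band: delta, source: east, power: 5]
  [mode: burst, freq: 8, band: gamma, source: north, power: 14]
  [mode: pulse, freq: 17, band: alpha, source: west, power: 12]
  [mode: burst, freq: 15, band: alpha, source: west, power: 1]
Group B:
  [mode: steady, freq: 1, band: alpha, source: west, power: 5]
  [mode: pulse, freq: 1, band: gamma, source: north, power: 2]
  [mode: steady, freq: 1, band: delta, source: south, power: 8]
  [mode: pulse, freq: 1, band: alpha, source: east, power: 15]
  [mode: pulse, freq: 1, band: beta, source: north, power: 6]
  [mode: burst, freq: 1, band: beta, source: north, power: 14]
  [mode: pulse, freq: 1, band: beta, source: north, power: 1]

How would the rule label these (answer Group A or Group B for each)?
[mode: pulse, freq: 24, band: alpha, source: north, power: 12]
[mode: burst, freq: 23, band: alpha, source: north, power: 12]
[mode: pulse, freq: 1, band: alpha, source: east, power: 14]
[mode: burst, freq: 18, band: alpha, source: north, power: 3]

Group A, Group A, Group B, Group A

Rule: freq ≥ 8. This holds for each 'Group A' example and fails for each 'Group B' one.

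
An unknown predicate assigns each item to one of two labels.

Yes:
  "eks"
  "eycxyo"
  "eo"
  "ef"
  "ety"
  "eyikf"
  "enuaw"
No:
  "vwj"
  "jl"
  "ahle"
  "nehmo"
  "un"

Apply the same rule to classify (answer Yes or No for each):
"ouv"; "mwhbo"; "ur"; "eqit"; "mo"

No, No, No, Yes, No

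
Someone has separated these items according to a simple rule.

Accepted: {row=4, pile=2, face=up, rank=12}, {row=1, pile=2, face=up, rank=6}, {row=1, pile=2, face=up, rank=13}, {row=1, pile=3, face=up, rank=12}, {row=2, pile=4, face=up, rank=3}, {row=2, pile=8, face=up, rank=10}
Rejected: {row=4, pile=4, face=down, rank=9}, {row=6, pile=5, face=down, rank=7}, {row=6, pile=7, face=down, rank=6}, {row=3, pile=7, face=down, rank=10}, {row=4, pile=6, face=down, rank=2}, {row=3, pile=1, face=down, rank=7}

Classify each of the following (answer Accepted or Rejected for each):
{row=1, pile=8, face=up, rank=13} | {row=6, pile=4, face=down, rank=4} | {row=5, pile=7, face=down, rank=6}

Accepted, Rejected, Rejected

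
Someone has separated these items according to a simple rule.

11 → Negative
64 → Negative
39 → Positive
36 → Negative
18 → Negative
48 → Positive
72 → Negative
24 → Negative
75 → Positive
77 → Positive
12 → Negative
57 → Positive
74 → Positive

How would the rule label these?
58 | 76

Positive, Positive

The simplest hypothesis consistent with all the labels is: digit sum ≥ 11.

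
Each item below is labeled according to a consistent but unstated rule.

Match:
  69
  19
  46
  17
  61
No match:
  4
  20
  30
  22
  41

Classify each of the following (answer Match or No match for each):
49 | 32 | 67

The rule appears to be: digit sum ≥ 6.
49 → digit sum 4+9 = 13 → Match.
32 → digit sum 3+2 = 5 → No match.
67 → digit sum 6+7 = 13 → Match.

Match, No match, Match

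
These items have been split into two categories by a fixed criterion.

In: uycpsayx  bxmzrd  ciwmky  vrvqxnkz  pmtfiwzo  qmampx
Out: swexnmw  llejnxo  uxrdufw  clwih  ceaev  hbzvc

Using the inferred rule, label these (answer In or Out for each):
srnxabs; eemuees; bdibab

Out, Out, In

Every 'In' example satisfies: even length. None of the 'Out' examples do.
srnxabs — length 7, hence Out. eemuees — length 7, hence Out. bdibab — length 6, hence In.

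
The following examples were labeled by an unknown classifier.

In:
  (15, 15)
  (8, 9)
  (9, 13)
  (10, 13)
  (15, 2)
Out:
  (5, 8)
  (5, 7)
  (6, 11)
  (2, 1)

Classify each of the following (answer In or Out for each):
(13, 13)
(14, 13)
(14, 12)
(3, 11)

A rule that fits every label: first ≥ 7 — true of each 'In' example, false of each 'Out' one.

In, In, In, Out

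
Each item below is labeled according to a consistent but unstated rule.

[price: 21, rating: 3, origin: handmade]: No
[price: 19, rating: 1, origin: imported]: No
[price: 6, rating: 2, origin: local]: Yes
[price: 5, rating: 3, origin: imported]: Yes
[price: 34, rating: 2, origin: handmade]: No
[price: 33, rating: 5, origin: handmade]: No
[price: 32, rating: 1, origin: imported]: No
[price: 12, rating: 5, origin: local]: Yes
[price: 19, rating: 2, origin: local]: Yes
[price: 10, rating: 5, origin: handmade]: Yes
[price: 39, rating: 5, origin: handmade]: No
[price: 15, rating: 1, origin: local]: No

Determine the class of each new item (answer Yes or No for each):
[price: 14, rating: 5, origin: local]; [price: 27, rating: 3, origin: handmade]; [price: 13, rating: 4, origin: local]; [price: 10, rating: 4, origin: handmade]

One predicate separates the groups cleanly: price ≤ 19 AND rating ≥ 2.
[price: 14, rating: 5, origin: local]: Yes (price = 14, rating = 5).
[price: 27, rating: 3, origin: handmade]: No (price = 27, rating = 3).
[price: 13, rating: 4, origin: local]: Yes (price = 13, rating = 4).
[price: 10, rating: 4, origin: handmade]: Yes (price = 10, rating = 4).

Yes, No, Yes, Yes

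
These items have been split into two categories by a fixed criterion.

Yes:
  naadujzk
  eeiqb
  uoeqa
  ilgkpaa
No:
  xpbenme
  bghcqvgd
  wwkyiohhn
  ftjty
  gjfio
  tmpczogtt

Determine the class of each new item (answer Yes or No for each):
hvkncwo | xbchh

The rule appears to be: has ≥ 3 vowels.

No, No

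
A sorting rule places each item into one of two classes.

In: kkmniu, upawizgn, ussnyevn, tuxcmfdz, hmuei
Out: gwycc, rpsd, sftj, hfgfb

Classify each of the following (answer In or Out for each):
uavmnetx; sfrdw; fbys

In, Out, Out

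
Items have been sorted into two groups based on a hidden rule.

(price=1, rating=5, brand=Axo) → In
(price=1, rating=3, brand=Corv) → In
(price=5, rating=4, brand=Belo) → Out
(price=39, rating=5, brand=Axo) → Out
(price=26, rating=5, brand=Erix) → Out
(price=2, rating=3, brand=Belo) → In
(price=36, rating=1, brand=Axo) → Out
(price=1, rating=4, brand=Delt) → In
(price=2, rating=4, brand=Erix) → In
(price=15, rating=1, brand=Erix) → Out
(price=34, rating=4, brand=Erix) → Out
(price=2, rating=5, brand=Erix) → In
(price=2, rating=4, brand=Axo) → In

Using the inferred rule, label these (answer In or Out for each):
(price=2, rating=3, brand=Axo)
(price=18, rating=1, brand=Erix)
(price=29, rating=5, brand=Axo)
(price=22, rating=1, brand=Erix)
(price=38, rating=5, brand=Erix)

The classifier is using: price ≤ 2.
(price=2, rating=3, brand=Axo): price = 2 — has this property, so In.
(price=18, rating=1, brand=Erix): price = 18 — lacks this property, so Out.
(price=29, rating=5, brand=Axo): price = 29 — lacks this property, so Out.
(price=22, rating=1, brand=Erix): price = 22 — lacks this property, so Out.
(price=38, rating=5, brand=Erix): price = 38 — lacks this property, so Out.

In, Out, Out, Out, Out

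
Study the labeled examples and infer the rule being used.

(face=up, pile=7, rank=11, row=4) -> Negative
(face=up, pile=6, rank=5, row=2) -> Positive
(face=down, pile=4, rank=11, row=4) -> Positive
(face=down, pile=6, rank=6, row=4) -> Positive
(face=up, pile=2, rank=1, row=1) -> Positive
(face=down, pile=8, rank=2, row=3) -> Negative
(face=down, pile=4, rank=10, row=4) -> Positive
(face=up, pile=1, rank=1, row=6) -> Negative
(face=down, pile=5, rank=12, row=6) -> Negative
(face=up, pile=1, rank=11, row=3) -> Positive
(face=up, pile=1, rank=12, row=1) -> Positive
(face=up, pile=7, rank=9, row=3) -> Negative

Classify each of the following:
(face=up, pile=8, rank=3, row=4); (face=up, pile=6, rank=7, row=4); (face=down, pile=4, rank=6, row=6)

Negative, Positive, Negative

'Positive' ⟺ row ≤ 4 AND pile ≤ 6.
(face=up, pile=8, rank=3, row=4): row = 4, pile = 8, doesn't match → Negative. (face=up, pile=6, rank=7, row=4): row = 4, pile = 6, fits → Positive. (face=down, pile=4, rank=6, row=6): row = 6, pile = 4, doesn't match → Negative.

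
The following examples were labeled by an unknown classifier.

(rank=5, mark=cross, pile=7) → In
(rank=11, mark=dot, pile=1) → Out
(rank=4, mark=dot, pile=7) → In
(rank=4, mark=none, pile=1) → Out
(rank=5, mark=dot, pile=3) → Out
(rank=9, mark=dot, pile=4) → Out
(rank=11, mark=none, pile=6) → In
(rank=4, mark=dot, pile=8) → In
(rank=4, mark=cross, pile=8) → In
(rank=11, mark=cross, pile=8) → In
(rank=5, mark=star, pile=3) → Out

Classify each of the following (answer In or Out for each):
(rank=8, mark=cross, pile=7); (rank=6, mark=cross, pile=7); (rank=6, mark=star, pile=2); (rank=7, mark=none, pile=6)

The pattern is that an item is 'In' exactly when: pile ≥ 6.
(rank=8, mark=cross, pile=7): pile = 7, satisfies this → In.
(rank=6, mark=cross, pile=7): pile = 7, satisfies this → In.
(rank=6, mark=star, pile=2): pile = 2, doesn't qualify → Out.
(rank=7, mark=none, pile=6): pile = 6, satisfies this → In.

In, In, Out, In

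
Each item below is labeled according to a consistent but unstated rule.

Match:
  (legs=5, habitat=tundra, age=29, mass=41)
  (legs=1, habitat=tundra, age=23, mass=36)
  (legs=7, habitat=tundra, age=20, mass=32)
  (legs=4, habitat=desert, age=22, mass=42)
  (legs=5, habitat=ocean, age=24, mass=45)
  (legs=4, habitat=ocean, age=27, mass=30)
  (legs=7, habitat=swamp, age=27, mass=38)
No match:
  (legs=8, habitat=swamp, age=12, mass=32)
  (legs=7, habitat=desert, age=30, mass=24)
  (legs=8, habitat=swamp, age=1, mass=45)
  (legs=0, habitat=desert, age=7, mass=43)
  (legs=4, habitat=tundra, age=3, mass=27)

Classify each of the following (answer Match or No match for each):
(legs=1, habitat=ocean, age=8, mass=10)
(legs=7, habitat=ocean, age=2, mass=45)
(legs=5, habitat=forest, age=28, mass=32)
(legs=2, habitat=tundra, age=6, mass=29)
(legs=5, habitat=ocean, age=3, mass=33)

The classifier is using: age ≥ 20 AND age ≤ 29.

No match, No match, Match, No match, No match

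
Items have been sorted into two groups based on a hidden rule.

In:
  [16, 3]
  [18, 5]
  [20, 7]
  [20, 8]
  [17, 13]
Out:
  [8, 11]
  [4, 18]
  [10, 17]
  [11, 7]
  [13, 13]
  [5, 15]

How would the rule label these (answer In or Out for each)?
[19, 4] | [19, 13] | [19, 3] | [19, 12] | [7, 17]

In, In, In, In, Out

One predicate separates the groups cleanly: first ≥ 15.
In: [19, 4], since first 19. In: [19, 13], since first 19. In: [19, 3], since first 19. In: [19, 12], since first 19. Out: [7, 17], since first 7.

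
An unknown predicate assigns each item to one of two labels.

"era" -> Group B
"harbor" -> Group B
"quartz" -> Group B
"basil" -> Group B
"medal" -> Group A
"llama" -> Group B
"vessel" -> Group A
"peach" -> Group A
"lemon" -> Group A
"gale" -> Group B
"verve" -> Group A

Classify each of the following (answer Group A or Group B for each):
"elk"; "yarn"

Group B, Group B

The pattern is that an item is 'Group A' exactly when: length ≥ 5 AND contains 'e'.
"elk": length 3, has 'e' — lacks this property, so Group B. "yarn": length 4, no 'e' — lacks this property, so Group B.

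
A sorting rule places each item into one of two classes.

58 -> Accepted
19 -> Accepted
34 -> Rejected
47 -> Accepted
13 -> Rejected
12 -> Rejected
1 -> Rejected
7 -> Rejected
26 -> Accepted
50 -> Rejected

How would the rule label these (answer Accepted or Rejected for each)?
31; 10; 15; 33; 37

The simplest hypothesis consistent with all the labels is: digit sum ≥ 8.
Rejected: 31, since digit sum 3+1 = 4. Rejected: 10, since digit sum 1+0 = 1. Rejected: 15, since digit sum 1+5 = 6. Rejected: 33, since digit sum 3+3 = 6. Accepted: 37, since digit sum 3+7 = 10.

Rejected, Rejected, Rejected, Rejected, Accepted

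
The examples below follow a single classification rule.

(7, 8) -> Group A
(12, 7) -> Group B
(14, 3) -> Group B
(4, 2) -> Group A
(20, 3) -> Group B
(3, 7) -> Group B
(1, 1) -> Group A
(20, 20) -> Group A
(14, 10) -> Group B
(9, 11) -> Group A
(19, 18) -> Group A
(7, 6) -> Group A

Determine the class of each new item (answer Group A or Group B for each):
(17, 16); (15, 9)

One predicate separates the groups cleanly: |first − second| ≤ 2.
(17, 16): Group A (|17−16| = 1).
(15, 9): Group B (|15−9| = 6).

Group A, Group B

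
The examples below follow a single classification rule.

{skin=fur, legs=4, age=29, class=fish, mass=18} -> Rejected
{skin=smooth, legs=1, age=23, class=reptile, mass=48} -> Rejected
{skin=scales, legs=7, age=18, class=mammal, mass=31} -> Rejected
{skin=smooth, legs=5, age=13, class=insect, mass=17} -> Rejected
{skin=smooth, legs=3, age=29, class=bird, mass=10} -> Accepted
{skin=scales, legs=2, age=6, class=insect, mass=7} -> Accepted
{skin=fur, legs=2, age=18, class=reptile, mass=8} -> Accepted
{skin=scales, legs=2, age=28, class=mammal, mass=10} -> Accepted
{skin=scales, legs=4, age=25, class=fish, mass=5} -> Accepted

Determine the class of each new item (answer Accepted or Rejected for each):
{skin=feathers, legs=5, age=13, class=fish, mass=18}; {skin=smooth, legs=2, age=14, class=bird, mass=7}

The classifier is using: mass ≤ 10.
{skin=feathers, legs=5, age=13, class=fish, mass=18}: mass = 18, lacks this property → Rejected.
{skin=smooth, legs=2, age=14, class=bird, mass=7}: mass = 7, satisfies this → Accepted.

Rejected, Accepted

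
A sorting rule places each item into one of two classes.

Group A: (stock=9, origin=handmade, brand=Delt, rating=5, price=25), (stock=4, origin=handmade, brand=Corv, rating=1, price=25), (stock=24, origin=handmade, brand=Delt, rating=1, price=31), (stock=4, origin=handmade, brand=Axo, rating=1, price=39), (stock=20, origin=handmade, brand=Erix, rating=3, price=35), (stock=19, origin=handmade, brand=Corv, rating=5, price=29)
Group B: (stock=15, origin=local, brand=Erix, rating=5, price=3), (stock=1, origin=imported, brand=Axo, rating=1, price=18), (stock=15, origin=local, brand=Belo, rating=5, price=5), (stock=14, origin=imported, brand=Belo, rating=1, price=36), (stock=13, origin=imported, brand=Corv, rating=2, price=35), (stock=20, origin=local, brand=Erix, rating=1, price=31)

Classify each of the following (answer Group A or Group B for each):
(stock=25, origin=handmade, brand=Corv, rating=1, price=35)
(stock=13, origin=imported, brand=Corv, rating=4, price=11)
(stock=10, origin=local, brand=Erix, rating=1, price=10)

Group A, Group B, Group B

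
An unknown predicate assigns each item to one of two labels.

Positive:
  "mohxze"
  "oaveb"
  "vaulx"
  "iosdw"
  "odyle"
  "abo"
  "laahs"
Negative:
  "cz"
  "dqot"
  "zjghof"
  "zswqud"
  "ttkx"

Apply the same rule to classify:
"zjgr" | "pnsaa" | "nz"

Negative, Positive, Negative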